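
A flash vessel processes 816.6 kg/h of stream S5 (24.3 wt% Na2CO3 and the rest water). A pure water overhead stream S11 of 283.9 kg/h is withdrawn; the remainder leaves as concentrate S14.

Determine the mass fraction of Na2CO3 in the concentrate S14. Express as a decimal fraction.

Na2CO3 is not removed: 816.6×0.243 = 198.43 kg/h of Na2CO3 enters S14.
Concentrate = 816.6 − 283.9 = 532.7 kg/h.
Mass fraction = 198.43/532.7 = 0.373.

0.373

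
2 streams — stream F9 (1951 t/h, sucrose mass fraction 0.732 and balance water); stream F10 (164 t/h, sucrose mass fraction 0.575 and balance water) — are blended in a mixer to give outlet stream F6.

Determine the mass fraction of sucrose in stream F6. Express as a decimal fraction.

Total flow out = 1951 + 164 = 2115 t/h.
sucrose in = 1951×0.732 + 164×0.575 = 1522.4 t/h.
sucrose mass fraction in F6 = 1522.4/2115 = 0.720.

0.720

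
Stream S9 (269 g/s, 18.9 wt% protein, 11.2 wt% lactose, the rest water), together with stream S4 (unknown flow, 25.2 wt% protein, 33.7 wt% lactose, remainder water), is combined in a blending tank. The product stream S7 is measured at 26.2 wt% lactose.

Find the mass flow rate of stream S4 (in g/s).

538 g/s

Let S4 be the unknown flow. Total out = 269 + S4.
lactose balance: 30.128 + 0.337·S4 = 0.262·(269 + S4)
(0.337 − 0.262)·S4 = 0.262×269 − 30.128 = 40.35
S4 = 40.35 / 0.075 = 538 g/s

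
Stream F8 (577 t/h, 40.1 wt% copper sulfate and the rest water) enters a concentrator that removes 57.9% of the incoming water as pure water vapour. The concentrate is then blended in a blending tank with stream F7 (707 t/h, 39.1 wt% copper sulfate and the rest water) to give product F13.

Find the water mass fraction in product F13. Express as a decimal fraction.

0.531

Vapour removed = 0.579×0.599×577 = 200.12 t/h; concentrate = 376.88 t/h.
water reaching the mixer = 145.51 (from concentrate) + 707×0.609 = 576.07 t/h.
Product flow = 376.88 + 707 = 1083.9 t/h; water fraction = 0.531.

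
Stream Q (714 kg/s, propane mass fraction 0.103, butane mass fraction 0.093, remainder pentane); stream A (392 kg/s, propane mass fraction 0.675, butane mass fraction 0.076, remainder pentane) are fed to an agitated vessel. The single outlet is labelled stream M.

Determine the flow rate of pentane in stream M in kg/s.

671.7 kg/s

pentane out = pentane in = 714×0.804 + 392×0.249 = 671.66 kg/s.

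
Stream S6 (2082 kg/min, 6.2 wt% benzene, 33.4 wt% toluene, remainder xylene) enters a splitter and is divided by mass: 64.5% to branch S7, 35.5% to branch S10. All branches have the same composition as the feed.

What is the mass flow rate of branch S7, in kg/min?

1343 kg/min

Branch S7 flow = 0.645×2082 = 1342.9 kg/min.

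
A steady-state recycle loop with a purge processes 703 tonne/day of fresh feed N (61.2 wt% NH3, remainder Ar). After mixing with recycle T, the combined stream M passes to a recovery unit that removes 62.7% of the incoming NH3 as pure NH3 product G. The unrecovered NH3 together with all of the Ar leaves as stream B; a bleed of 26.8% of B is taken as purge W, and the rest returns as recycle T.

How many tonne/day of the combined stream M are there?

1610 tonne/day

Ar enters only via N and leaves only via the purge: 703×0.388 = 0.268×(Ar in B), and the recovery unit passes all Ar, so Ar in M = Ar in B = 1017.8 tonne/day.
NH3 in M: m_A = 703×0.612 + (1−0.268)·(1−0.627)·m_A, so m_A = 430.24/0.7270 = 591.83 tonne/day.
M = 591.83 + 1017.8 = 1609.6 tonne/day.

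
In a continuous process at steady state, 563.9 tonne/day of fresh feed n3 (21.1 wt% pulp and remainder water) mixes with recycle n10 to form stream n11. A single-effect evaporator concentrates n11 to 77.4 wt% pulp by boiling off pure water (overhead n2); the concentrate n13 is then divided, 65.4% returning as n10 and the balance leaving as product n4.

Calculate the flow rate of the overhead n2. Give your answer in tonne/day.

Overall pulp balance (none leaves overhead): pulp in fresh feed = pulp in product, i.e. 563.9×0.211 = (1−0.654)·n13·0.774.
n13 = 118.98/(0.774×0.346) = 444.29 tonne/day.
Recycle n10 = 0.654×444.29 = 290.57 tonne/day.
Combined feed n11 = 563.9 + 290.57 = 854.47 tonne/day.
Overhead n2 = n11 − n13 = 854.47 − 444.29 = 410.18 tonne/day.

410.2 tonne/day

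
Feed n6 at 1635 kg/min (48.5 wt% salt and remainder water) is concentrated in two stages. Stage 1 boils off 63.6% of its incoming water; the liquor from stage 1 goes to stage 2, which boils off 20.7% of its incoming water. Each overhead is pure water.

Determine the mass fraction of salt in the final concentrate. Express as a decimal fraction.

0.765

water in feed = 1635×0.515 = 842.02 kg/min.
After stage 1: water left = (1−0.636)×842.02 = 306.5; stream total = 1099.5 kg/min.
After stage 2: water left = (1−0.207)×306.5 = 243.05; final concentrate = 1036 kg/min.
salt fraction = 792.98/1036 = 0.765.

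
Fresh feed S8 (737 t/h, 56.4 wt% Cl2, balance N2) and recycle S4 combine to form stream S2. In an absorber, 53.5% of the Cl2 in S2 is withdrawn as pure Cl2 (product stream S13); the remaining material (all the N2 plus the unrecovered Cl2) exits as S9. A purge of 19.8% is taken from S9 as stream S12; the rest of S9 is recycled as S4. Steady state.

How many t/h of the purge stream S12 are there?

N2 enters only via S8 and leaves only via the purge: 737×0.436 = 0.198×(N2 in S9), and the absorber passes all N2, so N2 in S2 = N2 in S9 = 1622.9 t/h.
Cl2 in S2: m_A = 737×0.564 + (1−0.198)·(1−0.535)·m_A, so m_A = 415.67/0.6271 = 662.87 t/h.
S9 = (1−0.535)×662.87 + 1622.9 = 1931.1 t/h.
Purge S12 = 0.198×1931.1 = 382.36 t/h.

382.4 t/h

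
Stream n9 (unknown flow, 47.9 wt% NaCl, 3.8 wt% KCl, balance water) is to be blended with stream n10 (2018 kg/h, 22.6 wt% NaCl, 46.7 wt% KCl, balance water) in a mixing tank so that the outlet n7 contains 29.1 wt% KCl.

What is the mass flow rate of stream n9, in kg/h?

Let n9 be the unknown flow. Total out = 2018 + n9.
KCl balance: 942.41 + 0.038·n9 = 0.291·(2018 + n9)
(0.038 − 0.291)·n9 = 0.291×2018 − 942.41 = -355.17
n9 = -355.17 / -0.253 = 1403.8 kg/h

1404 kg/h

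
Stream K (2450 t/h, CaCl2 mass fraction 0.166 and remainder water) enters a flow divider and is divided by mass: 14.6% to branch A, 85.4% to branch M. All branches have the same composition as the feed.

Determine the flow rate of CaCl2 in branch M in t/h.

347.3 t/h

Branch M total = 0.854×2450 = 2092.3 t/h.
CaCl2 in M = 0.166×2092.3 = 347.32 t/h.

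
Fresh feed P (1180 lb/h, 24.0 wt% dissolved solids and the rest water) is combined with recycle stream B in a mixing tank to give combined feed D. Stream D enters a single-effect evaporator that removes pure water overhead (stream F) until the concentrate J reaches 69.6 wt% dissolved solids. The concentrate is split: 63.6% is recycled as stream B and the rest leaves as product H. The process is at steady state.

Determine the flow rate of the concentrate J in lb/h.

Overall dissolved solids balance (none leaves overhead): dissolved solids in fresh feed = dissolved solids in product, i.e. 1180×0.240 = (1−0.636)·J·0.696.
J = 283.2/(0.696×0.364) = 1117.8 lb/h.

1118 lb/h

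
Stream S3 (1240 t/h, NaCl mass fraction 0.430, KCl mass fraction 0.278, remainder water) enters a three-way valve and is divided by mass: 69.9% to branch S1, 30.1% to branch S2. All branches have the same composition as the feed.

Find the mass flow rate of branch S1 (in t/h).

Branch S1 flow = 0.699×1240 = 866.76 t/h.

866.8 t/h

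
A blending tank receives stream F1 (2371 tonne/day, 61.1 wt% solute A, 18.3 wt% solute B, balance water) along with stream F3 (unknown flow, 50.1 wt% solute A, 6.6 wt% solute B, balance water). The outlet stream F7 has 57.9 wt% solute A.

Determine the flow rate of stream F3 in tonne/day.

Let F3 be the unknown flow. Total out = 2371 + F3.
solute A balance: 1448.7 + 0.501·F3 = 0.579·(2371 + F3)
(0.501 − 0.579)·F3 = 0.579×2371 − 1448.7 = -75.872
F3 = -75.872 / -0.078 = 972.72 tonne/day

972.7 tonne/day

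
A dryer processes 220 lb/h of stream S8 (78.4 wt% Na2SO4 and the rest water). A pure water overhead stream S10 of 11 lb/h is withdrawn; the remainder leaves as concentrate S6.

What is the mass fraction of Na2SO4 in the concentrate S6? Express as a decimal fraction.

0.825

Na2SO4 is not removed: 220×0.784 = 172.48 lb/h of Na2SO4 enters S6.
Concentrate = 220 − 11 = 209 lb/h.
Mass fraction = 172.48/209 = 0.825.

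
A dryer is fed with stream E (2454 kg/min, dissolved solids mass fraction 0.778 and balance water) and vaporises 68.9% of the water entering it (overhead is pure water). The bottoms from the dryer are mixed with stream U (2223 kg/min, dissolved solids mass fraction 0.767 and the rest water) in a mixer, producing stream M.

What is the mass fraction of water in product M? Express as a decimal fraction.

0.160

Vapour removed = 0.689×0.222×2454 = 375.36 kg/min; concentrate = 2078.6 kg/min.
water reaching the mixer = 169.43 (from concentrate) + 2223×0.233 = 687.39 kg/min.
Product flow = 2078.6 + 2223 = 4301.6 kg/min; water fraction = 0.160.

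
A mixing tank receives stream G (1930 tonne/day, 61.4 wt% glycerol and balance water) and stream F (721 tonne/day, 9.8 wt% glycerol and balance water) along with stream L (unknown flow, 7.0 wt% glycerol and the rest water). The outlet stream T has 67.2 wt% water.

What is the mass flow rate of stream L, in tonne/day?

1497 tonne/day

Let L be the unknown flow. Total out = 2651 + L.
water balance: 1395.3 + 0.930·L = 0.672·(2651 + L)
(0.930 − 0.672)·L = 0.672×2651 − 1395.3 = 386.15
L = 386.15 / 0.258 = 1496.7 tonne/day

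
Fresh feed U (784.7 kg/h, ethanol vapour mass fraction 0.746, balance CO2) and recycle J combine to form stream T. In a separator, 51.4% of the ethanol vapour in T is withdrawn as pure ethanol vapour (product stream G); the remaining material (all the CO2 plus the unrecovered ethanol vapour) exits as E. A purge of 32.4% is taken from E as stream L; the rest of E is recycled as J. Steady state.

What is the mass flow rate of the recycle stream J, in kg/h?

CO2 enters only via U and leaves only via the purge: 784.7×0.254 = 0.324×(CO2 in E), and the separator passes all CO2, so CO2 in T = CO2 in E = 615.17 kg/h.
ethanol vapour in T: m_A = 784.7×0.746 + (1−0.324)·(1−0.514)·m_A, so m_A = 585.39/0.6715 = 871.81 kg/h.
E = (1−0.514)×871.81 + 615.17 = 1038.9 kg/h.
Recycle J = (1−0.324)×1038.9 = 702.27 kg/h.

702.3 kg/h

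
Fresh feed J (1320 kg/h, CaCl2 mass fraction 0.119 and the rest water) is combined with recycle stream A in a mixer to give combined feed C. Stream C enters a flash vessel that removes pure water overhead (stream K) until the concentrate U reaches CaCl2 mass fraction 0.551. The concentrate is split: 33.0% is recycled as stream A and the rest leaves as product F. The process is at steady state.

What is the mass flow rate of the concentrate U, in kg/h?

Overall CaCl2 balance (none leaves overhead): CaCl2 in fresh feed = CaCl2 in product, i.e. 1320×0.119 = (1−0.330)·U·0.551.
U = 157.08/(0.551×0.670) = 425.5 kg/h.

425.5 kg/h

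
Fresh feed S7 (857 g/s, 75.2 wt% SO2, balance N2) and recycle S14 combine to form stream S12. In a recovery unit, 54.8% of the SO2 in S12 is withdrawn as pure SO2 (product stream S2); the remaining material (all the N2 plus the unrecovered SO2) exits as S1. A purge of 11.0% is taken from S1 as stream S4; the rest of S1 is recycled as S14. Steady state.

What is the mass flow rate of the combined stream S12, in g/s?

3010 g/s

N2 enters only via S7 and leaves only via the purge: 857×0.248 = 0.110×(N2 in S1), and the recovery unit passes all N2, so N2 in S12 = N2 in S1 = 1932.1 g/s.
SO2 in S12: m_A = 857×0.752 + (1−0.110)·(1−0.548)·m_A, so m_A = 644.46/0.5977 = 1078.2 g/s.
S12 = 1078.2 + 1932.1 = 3010.3 g/s.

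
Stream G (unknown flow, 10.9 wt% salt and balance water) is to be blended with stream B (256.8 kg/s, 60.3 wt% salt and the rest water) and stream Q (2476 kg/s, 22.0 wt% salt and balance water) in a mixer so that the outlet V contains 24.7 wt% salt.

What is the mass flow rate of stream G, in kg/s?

178 kg/s

Let G be the unknown flow. Total out = 2732.8 + G.
salt balance: 699.57 + 0.109·G = 0.247·(2732.8 + G)
(0.109 − 0.247)·G = 0.247×2732.8 − 699.57 = -24.569
G = -24.569 / -0.138 = 178.03 kg/s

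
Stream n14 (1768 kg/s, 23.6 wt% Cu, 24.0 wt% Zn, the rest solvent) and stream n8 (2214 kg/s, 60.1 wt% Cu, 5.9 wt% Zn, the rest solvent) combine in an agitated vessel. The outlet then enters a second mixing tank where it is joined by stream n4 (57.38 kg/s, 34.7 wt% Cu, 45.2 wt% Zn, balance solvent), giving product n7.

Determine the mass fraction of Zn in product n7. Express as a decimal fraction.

0.144

Overall, product flow = 4039.4 kg/s.
Zn in = 1768×0.240 + 2214×0.059 + 57.38×0.452 = 580.88 kg/s.
Zn fraction in n7 = 0.144.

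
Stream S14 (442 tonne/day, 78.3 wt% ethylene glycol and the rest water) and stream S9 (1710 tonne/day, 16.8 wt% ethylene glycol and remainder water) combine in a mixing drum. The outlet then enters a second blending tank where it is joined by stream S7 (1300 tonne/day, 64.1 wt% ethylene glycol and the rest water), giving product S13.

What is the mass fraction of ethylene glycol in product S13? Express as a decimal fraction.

0.425

Overall, product flow = 3452 tonne/day.
ethylene glycol in = 442×0.783 + 1710×0.168 + 1300×0.641 = 1466.7 tonne/day.
ethylene glycol fraction in S13 = 0.425.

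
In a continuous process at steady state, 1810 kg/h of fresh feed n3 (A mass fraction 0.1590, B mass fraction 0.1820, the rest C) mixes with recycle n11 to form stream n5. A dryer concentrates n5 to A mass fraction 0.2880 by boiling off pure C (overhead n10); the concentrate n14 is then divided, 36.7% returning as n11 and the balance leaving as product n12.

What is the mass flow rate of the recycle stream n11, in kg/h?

579.4 kg/h

Overall A balance (none leaves overhead): A in fresh feed = A in product, i.e. 1810×0.159 = (1−0.367)·n14·0.288.
n14 = 287.79/(0.288×0.633) = 1578.6 kg/h.
Recycle n11 = 0.367×1578.6 = 579.36 kg/h.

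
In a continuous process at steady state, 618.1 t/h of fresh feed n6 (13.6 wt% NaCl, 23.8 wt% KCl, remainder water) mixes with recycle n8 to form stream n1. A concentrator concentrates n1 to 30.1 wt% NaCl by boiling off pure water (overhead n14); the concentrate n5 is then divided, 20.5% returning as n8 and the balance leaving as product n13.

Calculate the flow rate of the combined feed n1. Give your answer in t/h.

690.1 t/h

Overall NaCl balance (none leaves overhead): NaCl in fresh feed = NaCl in product, i.e. 618.1×0.136 = (1−0.205)·n5·0.301.
n5 = 84.062/(0.301×0.795) = 351.29 t/h.
Recycle n8 = 0.205×351.29 = 72.014 t/h.
Combined feed n1 = 618.1 + 72.014 = 690.11 t/h.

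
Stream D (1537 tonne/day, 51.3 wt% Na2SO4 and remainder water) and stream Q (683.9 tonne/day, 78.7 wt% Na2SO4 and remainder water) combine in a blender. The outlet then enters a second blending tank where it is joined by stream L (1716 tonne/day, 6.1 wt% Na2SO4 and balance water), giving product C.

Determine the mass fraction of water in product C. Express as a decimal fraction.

0.636

Overall, product flow = 3936.9 tonne/day.
water in = 1537×0.487 + 683.9×0.213 + 1716×0.939 = 2505.5 tonne/day.
water fraction in C = 0.636.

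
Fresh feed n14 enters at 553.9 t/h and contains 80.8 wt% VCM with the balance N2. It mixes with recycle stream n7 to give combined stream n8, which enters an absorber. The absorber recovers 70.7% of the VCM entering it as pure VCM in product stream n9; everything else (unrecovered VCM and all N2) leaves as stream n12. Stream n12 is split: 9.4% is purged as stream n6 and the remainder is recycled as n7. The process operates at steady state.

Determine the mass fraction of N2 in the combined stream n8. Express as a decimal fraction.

0.6500

N2 enters only via n14 and leaves only via the purge: 553.9×0.192 = 0.094×(N2 in n12), and the absorber passes all N2, so N2 in n8 = N2 in n12 = 1131.4 t/h.
VCM in n8: m_A = 553.9×0.808 + (1−0.094)·(1−0.707)·m_A, so m_A = 447.55/0.7345 = 609.29 t/h.
n8 = 609.29 + 1131.4 = 1740.7 t/h.
N2 fraction in n8 = 1131.4/1740.7 = 0.6500.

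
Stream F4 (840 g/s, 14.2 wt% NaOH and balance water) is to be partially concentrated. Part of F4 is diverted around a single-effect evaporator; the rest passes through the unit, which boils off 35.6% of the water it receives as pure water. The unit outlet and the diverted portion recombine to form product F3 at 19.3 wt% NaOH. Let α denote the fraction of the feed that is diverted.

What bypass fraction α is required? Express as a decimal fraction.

All 840×0.142 = 119.28 g/s of NaOH reaches F3, so F3 = 119.28/0.193 = 618.03 g/s and vapour = 221.97 g/s.
The evaporator receives (1−α)·840 of feed at 0.858 water and removes 0.356 of that water:
0.356×0.858×(1−α)×840 = 221.97
(1−α) = 221.97/256.58 = 0.8651;  α = 0.1349.

0.135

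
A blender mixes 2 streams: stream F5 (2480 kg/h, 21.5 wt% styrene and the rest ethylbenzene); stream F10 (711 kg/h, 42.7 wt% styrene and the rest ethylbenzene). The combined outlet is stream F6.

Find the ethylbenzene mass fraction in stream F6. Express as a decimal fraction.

Total flow out = 2480 + 711 = 3191 kg/h.
ethylbenzene in = 2480×0.785 + 711×0.573 = 2354.2 kg/h.
ethylbenzene mass fraction in F6 = 2354.2/3191 = 0.738.

0.738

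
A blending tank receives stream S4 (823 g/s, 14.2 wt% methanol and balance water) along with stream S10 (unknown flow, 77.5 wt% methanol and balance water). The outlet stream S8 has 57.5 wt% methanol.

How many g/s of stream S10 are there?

1782 g/s

Let S10 be the unknown flow. Total out = 823 + S10.
methanol balance: 116.87 + 0.775·S10 = 0.575·(823 + S10)
(0.775 − 0.575)·S10 = 0.575×823 − 116.87 = 356.36
S10 = 356.36 / 0.200 = 1781.8 g/s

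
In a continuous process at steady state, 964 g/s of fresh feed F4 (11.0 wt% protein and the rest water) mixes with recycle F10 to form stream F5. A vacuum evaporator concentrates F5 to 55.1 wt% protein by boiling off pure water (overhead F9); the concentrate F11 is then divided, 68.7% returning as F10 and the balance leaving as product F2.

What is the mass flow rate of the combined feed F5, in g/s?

Overall protein balance (none leaves overhead): protein in fresh feed = protein in product, i.e. 964×0.110 = (1−0.687)·F11·0.551.
F11 = 106.04/(0.551×0.313) = 614.86 g/s.
Recycle F10 = 0.687×614.86 = 422.41 g/s.
Combined feed F5 = 964 + 422.41 = 1386.4 g/s.

1386 g/s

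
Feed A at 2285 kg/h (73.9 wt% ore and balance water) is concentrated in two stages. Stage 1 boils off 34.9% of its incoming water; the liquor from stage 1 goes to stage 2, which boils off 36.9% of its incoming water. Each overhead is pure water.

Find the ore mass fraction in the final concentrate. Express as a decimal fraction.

water in feed = 2285×0.261 = 596.38 kg/h.
After stage 1: water left = (1−0.349)×596.38 = 388.25; stream total = 2076.9 kg/h.
After stage 2: water left = (1−0.369)×388.25 = 244.98; final concentrate = 1933.6 kg/h.
ore fraction = 1688.6/1933.6 = 0.873.

0.873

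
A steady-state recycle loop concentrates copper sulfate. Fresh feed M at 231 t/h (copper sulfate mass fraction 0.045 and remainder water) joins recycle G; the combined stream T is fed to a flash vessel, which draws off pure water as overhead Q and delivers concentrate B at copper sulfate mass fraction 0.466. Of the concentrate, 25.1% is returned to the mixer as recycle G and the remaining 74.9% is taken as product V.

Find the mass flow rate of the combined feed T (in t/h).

238.5 t/h

Overall copper sulfate balance (none leaves overhead): copper sulfate in fresh feed = copper sulfate in product, i.e. 231×0.045 = (1−0.251)·B·0.466.
B = 10.395/(0.466×0.749) = 29.782 t/h.
Recycle G = 0.251×29.782 = 7.4753 t/h.
Combined feed T = 231 + 7.4753 = 238.48 t/h.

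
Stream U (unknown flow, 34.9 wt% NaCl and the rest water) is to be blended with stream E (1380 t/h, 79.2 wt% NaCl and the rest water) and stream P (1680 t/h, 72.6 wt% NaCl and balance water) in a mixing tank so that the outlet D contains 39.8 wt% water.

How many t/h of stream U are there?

Let U be the unknown flow. Total out = 3060 + U.
water balance: 747.36 + 0.651·U = 0.398·(3060 + U)
(0.651 − 0.398)·U = 0.398×3060 − 747.36 = 470.52
U = 470.52 / 0.253 = 1859.8 t/h

1860 t/h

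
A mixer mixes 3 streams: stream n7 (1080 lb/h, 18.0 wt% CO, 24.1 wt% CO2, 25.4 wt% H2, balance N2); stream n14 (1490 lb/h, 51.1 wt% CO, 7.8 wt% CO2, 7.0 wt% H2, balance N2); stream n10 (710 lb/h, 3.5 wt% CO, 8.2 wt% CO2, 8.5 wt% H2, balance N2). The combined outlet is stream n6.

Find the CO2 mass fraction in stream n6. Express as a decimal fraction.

Total flow out = 1080 + 1490 + 710 = 3280 lb/h.
CO2 in = 1080×0.241 + 1490×0.078 + 710×0.082 = 434.72 lb/h.
CO2 mass fraction in n6 = 434.72/3280 = 0.1325.

0.1325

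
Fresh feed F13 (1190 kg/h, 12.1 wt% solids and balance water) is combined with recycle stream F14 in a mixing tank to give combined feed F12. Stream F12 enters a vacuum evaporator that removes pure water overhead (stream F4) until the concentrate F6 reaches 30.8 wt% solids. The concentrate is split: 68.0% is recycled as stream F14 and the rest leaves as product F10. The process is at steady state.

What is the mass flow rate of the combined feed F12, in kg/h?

Overall solids balance (none leaves overhead): solids in fresh feed = solids in product, i.e. 1190×0.121 = (1−0.680)·F6·0.308.
F6 = 143.99/(0.308×0.320) = 1460.9 kg/h.
Recycle F14 = 0.680×1460.9 = 993.44 kg/h.
Combined feed F12 = 1190 + 993.44 = 2183.4 kg/h.

2183 kg/h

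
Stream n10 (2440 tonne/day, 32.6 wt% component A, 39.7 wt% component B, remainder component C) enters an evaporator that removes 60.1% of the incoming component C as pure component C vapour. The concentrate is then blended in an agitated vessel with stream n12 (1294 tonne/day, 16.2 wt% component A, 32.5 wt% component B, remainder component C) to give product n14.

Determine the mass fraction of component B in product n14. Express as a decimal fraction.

0.417

Vapour removed = 0.601×0.277×2440 = 406.2 tonne/day; concentrate = 2033.8 tonne/day.
component B reaching the mixer = 968.68 (from concentrate) + 1294×0.325 = 1389.2 tonne/day.
Product flow = 2033.8 + 1294 = 3327.8 tonne/day; component B fraction = 0.417.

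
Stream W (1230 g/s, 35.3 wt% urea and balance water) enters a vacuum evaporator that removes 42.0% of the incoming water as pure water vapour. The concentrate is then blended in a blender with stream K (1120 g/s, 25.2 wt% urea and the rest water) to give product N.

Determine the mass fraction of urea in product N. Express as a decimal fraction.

0.3554

Vapour removed = 0.420×0.647×1230 = 334.24 g/s; concentrate = 895.76 g/s.
urea reaching the mixer = 434.19 (from concentrate) + 1120×0.252 = 716.43 g/s.
Product flow = 895.76 + 1120 = 2015.8 g/s; urea fraction = 0.3554.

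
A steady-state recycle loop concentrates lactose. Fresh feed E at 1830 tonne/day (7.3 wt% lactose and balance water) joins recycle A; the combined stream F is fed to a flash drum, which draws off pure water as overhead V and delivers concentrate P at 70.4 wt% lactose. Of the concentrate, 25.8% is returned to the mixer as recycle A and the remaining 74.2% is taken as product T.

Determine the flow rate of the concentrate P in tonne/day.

255.7 tonne/day

Overall lactose balance (none leaves overhead): lactose in fresh feed = lactose in product, i.e. 1830×0.073 = (1−0.258)·P·0.704.
P = 133.59/(0.704×0.742) = 255.74 tonne/day.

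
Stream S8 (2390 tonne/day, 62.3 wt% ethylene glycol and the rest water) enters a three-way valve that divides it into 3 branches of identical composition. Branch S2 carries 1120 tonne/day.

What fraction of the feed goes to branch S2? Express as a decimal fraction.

Fraction to S2 = 1120/2390 = 0.4686.

0.469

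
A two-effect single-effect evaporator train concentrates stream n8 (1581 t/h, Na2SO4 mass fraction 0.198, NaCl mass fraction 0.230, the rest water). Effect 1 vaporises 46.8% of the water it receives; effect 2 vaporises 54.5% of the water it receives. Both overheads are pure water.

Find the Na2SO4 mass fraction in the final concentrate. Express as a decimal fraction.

0.350

water in feed = 1581×0.572 = 904.33 t/h.
After stage 1: water left = (1−0.468)×904.33 = 481.1; stream total = 1157.8 t/h.
After stage 2: water left = (1−0.545)×481.1 = 218.9; final concentrate = 895.57 t/h.
Na2SO4 fraction = 313.04/895.57 = 0.350.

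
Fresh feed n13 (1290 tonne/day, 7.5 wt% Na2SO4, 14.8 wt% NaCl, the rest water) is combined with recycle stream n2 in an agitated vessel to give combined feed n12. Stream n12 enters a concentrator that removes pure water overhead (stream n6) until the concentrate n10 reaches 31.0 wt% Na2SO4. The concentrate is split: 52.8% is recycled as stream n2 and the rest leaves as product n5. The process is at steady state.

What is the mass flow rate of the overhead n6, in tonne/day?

Overall Na2SO4 balance (none leaves overhead): Na2SO4 in fresh feed = Na2SO4 in product, i.e. 1290×0.075 = (1−0.528)·n10·0.310.
n10 = 96.75/(0.310×0.472) = 661.22 tonne/day.
Recycle n2 = 0.528×661.22 = 349.13 tonne/day.
Combined feed n12 = 1290 + 349.13 = 1639.1 tonne/day.
Overhead n6 = n12 − n10 = 1639.1 − 661.22 = 977.9 tonne/day.

977.9 tonne/day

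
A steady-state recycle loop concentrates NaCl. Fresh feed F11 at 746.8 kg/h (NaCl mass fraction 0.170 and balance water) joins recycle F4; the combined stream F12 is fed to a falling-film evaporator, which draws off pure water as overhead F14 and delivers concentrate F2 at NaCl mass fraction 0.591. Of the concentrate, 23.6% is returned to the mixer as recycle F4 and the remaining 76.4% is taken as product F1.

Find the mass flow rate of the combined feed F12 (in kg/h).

813.2 kg/h

Overall NaCl balance (none leaves overhead): NaCl in fresh feed = NaCl in product, i.e. 746.8×0.170 = (1−0.236)·F2·0.591.
F2 = 126.96/(0.591×0.764) = 281.17 kg/h.
Recycle F4 = 0.236×281.17 = 66.357 kg/h.
Combined feed F12 = 746.8 + 66.357 = 813.16 kg/h.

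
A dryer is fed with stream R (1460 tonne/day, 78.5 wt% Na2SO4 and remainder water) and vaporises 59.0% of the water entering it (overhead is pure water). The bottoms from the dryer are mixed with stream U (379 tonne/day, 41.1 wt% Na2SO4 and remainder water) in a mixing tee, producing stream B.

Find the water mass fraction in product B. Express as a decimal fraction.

Vapour removed = 0.590×0.215×1460 = 185.2 tonne/day; concentrate = 1274.8 tonne/day.
water reaching the mixer = 128.7 (from concentrate) + 379×0.589 = 351.93 tonne/day.
Product flow = 1274.8 + 379 = 1653.8 tonne/day; water fraction = 0.213.

0.213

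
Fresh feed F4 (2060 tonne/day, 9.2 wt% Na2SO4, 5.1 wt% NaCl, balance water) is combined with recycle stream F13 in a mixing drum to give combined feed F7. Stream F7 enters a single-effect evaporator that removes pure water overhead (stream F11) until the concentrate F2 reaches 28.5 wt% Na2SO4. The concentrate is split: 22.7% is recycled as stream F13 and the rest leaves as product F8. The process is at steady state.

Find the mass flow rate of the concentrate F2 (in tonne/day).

Overall Na2SO4 balance (none leaves overhead): Na2SO4 in fresh feed = Na2SO4 in product, i.e. 2060×0.092 = (1−0.227)·F2·0.285.
F2 = 189.52/(0.285×0.773) = 860.26 tonne/day.

860.3 tonne/day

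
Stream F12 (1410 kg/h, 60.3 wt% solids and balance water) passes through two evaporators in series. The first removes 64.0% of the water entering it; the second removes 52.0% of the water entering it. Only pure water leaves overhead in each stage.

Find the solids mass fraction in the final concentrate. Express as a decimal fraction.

0.898

water in feed = 1410×0.397 = 559.77 kg/h.
After stage 1: water left = (1−0.640)×559.77 = 201.52; stream total = 1051.7 kg/h.
After stage 2: water left = (1−0.520)×201.52 = 96.728; final concentrate = 946.96 kg/h.
solids fraction = 850.23/946.96 = 0.898.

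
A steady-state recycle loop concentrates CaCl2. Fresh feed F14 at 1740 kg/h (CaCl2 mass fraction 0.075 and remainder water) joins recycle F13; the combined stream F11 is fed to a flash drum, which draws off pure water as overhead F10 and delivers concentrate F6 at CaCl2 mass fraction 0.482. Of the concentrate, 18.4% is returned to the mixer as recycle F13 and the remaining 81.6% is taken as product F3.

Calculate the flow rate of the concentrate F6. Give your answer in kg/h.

331.8 kg/h

Overall CaCl2 balance (none leaves overhead): CaCl2 in fresh feed = CaCl2 in product, i.e. 1740×0.075 = (1−0.184)·F6·0.482.
F6 = 130.5/(0.482×0.816) = 331.8 kg/h.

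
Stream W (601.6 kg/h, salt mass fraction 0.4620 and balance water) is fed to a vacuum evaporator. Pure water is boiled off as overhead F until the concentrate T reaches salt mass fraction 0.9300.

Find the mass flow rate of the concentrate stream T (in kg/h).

salt is conserved: 601.6×0.462 = 277.94 kg/h all reports to the concentrate.
Concentrate = 277.94/(target fraction) = 298.86 kg/h.

298.9 kg/h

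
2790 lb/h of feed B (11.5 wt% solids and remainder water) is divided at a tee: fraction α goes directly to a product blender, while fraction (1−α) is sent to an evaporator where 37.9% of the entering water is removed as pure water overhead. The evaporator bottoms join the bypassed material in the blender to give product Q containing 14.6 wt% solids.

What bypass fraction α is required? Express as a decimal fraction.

0.367

All 2790×0.115 = 320.85 lb/h of solids reaches Q, so Q = 320.85/0.146 = 2197.6 lb/h and vapour = 592.4 lb/h.
The evaporator receives (1−α)·2790 of feed at 0.885 water and removes 0.379 of that water:
0.379×0.885×(1−α)×2790 = 592.4
(1−α) = 592.4/935.81 = 0.6330;  α = 0.3670.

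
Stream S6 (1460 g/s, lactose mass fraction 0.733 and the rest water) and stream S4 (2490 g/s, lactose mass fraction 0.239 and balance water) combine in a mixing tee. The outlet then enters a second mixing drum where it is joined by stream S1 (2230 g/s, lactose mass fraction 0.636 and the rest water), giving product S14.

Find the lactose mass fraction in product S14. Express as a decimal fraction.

0.499

Overall, product flow = 6180 g/s.
lactose in = 1460×0.733 + 2490×0.239 + 2230×0.636 = 3083.6 g/s.
lactose fraction in S14 = 0.499.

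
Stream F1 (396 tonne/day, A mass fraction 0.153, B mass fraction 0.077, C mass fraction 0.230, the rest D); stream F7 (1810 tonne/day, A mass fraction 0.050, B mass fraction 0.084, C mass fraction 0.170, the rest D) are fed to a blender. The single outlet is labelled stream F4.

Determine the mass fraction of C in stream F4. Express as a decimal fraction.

0.181

Total flow out = 396 + 1810 = 2206 tonne/day.
C in = 396×0.230 + 1810×0.170 = 398.78 tonne/day.
C mass fraction in F4 = 398.78/2206 = 0.181.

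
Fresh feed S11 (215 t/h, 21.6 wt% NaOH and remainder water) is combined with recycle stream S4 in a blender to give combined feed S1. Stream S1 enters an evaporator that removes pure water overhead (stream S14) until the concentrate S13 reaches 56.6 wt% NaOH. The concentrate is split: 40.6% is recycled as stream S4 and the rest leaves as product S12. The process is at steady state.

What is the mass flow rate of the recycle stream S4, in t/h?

Overall NaOH balance (none leaves overhead): NaOH in fresh feed = NaOH in product, i.e. 215×0.216 = (1−0.406)·S13·0.566.
S13 = 46.44/(0.566×0.594) = 138.13 t/h.
Recycle S4 = 0.406×138.13 = 56.081 t/h.

56.08 t/h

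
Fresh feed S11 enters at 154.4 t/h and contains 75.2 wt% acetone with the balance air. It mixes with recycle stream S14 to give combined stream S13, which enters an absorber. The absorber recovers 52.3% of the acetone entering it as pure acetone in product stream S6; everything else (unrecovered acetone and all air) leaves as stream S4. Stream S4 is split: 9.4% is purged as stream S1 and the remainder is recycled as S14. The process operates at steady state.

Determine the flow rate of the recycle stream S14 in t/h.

457.4 t/h

air enters only via S11 and leaves only via the purge: 154.4×0.248 = 0.094×(air in S4), and the absorber passes all air, so air in S13 = air in S4 = 407.35 t/h.
acetone in S13: m_A = 154.4×0.752 + (1−0.094)·(1−0.523)·m_A, so m_A = 116.11/0.5678 = 204.48 t/h.
S4 = (1−0.523)×204.48 + 407.35 = 504.89 t/h.
Recycle S14 = (1−0.094)×504.89 = 457.43 t/h.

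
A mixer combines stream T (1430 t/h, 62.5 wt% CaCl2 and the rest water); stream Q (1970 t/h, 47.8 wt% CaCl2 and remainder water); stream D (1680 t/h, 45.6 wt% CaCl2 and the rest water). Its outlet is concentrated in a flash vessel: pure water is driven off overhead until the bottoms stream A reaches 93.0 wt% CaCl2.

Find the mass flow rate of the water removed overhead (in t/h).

CaCl2 entering = 1430×0.625 + 1970×0.478 + 1680×0.456 = 2601.5 t/h.
All CaCl2 reports to A, so A = 2601.5/0.930 = 2797.3 t/h.
Total feed = 5080 t/h; overhead = 5080 − 2797.3 = 2282.7 t/h.

2283 t/h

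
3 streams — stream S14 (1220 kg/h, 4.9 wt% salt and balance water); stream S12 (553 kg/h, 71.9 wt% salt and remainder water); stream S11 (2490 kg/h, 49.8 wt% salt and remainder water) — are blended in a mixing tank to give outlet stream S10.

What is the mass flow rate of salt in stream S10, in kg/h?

1697 kg/h

salt out = salt in = 1220×0.049 + 553×0.719 + 2490×0.498 = 1697.4 kg/h.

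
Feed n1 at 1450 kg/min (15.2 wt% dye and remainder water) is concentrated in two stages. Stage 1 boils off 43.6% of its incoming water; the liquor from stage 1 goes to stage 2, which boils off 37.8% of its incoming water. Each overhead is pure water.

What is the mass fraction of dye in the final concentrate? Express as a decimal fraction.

water in feed = 1450×0.848 = 1229.6 kg/min.
After stage 1: water left = (1−0.436)×1229.6 = 693.49; stream total = 913.89 kg/min.
After stage 2: water left = (1−0.378)×693.49 = 431.35; final concentrate = 651.75 kg/min.
dye fraction = 220.4/651.75 = 0.338.

0.338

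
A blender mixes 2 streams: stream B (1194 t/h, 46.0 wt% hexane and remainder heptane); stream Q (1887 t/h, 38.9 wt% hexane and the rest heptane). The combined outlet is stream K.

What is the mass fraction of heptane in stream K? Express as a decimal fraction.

0.583

Total flow out = 1194 + 1887 = 3081 t/h.
heptane in = 1194×0.540 + 1887×0.611 = 1797.7 t/h.
heptane mass fraction in K = 1797.7/3081 = 0.583.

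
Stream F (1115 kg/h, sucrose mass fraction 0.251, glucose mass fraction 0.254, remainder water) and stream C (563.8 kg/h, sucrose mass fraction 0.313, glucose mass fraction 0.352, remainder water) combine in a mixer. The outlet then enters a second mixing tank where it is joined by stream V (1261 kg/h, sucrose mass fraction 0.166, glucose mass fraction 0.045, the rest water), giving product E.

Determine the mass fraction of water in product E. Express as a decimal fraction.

Overall, product flow = 2939.8 kg/h.
water in = 1115×0.495 + 563.8×0.335 + 1261×0.789 = 1735.7 kg/h.
water fraction in E = 0.590.

0.590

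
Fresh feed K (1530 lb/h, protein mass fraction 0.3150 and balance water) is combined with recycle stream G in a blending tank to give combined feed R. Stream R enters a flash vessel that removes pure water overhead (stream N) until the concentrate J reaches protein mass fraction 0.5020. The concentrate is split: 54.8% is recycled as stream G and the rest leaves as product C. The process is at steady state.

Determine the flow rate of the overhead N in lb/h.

Overall protein balance (none leaves overhead): protein in fresh feed = protein in product, i.e. 1530×0.315 = (1−0.548)·J·0.502.
J = 481.95/(0.502×0.452) = 2124 lb/h.
Recycle G = 0.548×2124 = 1164 lb/h.
Combined feed R = 1530 + 1164 = 2694 lb/h.
Overhead N = R − J = 2694 − 2124 = 569.94 lb/h.

569.9 lb/h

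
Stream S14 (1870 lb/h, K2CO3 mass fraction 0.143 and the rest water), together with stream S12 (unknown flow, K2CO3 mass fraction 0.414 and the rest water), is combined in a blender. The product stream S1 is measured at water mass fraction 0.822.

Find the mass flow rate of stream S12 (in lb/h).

277.3 lb/h

Let S12 be the unknown flow. Total out = 1870 + S12.
water balance: 1602.6 + 0.586·S12 = 0.822·(1870 + S12)
(0.586 − 0.822)·S12 = 0.822×1870 − 1602.6 = -65.45
S12 = -65.45 / -0.236 = 277.33 lb/h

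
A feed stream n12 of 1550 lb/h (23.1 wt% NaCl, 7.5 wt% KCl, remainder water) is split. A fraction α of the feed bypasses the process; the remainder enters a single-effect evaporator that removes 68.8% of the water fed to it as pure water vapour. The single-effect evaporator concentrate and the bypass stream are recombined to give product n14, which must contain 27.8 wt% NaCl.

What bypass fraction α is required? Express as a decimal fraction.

0.646

All 1550×0.231 = 358.05 lb/h of NaCl reaches n14, so n14 = 358.05/0.278 = 1287.9 lb/h and vapour = 262.05 lb/h.
The evaporator receives (1−α)·1550 of feed at 0.694 water and removes 0.688 of that water:
0.688×0.694×(1−α)×1550 = 262.05
(1−α) = 262.05/740.08 = 0.3541;  α = 0.6459.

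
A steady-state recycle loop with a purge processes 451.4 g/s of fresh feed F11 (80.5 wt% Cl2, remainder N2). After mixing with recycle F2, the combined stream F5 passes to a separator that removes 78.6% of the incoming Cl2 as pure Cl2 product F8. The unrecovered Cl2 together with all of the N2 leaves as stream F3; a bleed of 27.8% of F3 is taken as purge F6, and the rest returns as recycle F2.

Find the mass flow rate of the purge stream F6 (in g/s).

N2 enters only via F11 and leaves only via the purge: 451.4×0.195 = 0.278×(N2 in F3), and the separator passes all N2, so N2 in F5 = N2 in F3 = 316.63 g/s.
Cl2 in F5: m_A = 451.4×0.805 + (1−0.278)·(1−0.786)·m_A, so m_A = 363.38/0.8455 = 429.78 g/s.
F3 = (1−0.786)×429.78 + 316.63 = 408.6 g/s.
Purge F6 = 0.278×408.6 = 113.59 g/s.

113.6 g/s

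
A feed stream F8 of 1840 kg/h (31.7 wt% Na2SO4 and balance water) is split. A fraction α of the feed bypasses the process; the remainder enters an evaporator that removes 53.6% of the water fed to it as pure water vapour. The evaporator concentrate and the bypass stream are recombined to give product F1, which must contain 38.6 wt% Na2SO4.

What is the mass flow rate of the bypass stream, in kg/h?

941.5 kg/h

All 1840×0.317 = 583.28 kg/h of Na2SO4 reaches F1, so F1 = 583.28/0.386 = 1511.1 kg/h and vapour = 328.91 kg/h.
The evaporator receives (1−α)·1840 of feed at 0.683 water and removes 0.536 of that water:
0.536×0.683×(1−α)×1840 = 328.91
(1−α) = 328.91/673.6 = 0.4883;  α = 0.5117.
Bypass flow = 0.5117×1840 = 941.55 kg/h.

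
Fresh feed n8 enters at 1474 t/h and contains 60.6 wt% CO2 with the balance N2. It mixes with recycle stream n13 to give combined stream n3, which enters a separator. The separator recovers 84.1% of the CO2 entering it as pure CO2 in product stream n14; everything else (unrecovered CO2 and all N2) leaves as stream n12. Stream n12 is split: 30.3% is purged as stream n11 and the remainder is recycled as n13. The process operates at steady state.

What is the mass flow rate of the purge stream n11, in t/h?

629.2 t/h

N2 enters only via n8 and leaves only via the purge: 1474×0.394 = 0.303×(N2 in n12), and the separator passes all N2, so N2 in n3 = N2 in n12 = 1916.7 t/h.
CO2 in n3: m_A = 1474×0.606 + (1−0.303)·(1−0.841)·m_A, so m_A = 893.24/0.8892 = 1004.6 t/h.
n12 = (1−0.841)×1004.6 + 1916.7 = 2076.4 t/h.
Purge n11 = 0.303×2076.4 = 629.15 t/h.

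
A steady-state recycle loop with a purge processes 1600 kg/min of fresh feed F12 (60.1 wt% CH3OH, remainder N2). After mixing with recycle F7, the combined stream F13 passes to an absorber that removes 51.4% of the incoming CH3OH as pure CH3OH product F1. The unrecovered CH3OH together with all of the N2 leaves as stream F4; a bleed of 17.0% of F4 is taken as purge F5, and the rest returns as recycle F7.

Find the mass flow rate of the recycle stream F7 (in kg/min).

3767 kg/min

N2 enters only via F12 and leaves only via the purge: 1600×0.399 = 0.170×(N2 in F4), and the absorber passes all N2, so N2 in F13 = N2 in F4 = 3755.3 kg/min.
CH3OH in F13: m_A = 1600×0.601 + (1−0.170)·(1−0.514)·m_A, so m_A = 961.6/0.5966 = 1611.7 kg/min.
F4 = (1−0.514)×1611.7 + 3755.3 = 4538.6 kg/min.
Recycle F7 = (1−0.170)×4538.6 = 3767 kg/min.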